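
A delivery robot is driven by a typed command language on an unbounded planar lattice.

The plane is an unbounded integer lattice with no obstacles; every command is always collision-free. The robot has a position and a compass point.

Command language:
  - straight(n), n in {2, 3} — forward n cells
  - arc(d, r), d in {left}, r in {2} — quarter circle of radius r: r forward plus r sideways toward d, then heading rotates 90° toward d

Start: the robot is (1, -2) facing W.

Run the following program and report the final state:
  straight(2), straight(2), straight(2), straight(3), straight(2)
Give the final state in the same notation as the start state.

begin: (1, -2) facing W
[1] after straight(2): (-1, -2) facing W
[2] after straight(2): (-3, -2) facing W
[3] after straight(2): (-5, -2) facing W
[4] after straight(3): (-8, -2) facing W
[5] after straight(2): (-10, -2) facing W

(-10, -2) facing W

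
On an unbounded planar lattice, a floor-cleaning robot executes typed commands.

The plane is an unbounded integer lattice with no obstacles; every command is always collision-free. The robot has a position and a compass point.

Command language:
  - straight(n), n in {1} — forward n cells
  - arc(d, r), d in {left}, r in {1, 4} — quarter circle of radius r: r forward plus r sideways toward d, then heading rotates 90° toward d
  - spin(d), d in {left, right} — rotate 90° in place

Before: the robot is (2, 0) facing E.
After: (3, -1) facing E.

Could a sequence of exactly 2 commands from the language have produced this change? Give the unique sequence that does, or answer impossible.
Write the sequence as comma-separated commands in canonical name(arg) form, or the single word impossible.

spin(right), arc(left, 1)

key: running arc(left, 1) before spin(right) would end elsewhere — order is forced
start: (2, 0) facing E
[1] after spin(right): (2, 0) facing S
[2] after arc(left, 1): (3, -1) facing E
uniquely the one of 25 2-step routes that fits.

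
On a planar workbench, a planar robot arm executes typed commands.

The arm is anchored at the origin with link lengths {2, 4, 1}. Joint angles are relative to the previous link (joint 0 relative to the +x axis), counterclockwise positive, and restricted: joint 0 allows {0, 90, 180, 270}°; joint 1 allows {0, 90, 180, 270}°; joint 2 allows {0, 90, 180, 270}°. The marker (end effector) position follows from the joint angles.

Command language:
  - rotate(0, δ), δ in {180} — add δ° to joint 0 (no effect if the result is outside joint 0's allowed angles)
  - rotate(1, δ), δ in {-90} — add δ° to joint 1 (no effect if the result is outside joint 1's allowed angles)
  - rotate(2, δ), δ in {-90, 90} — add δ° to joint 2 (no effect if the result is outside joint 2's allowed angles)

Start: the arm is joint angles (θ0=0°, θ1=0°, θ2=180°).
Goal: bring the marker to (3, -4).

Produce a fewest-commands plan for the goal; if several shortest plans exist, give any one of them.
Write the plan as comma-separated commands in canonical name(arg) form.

begin: joint angles (θ0=0°, θ1=0°, θ2=180°)
[1] after rotate(1, -90): joint angles (θ0=0°, θ1=270°, θ2=180°)
[2] after rotate(2, -90): joint angles (θ0=0°, θ1=270°, θ2=90°)
nothing shorter than 2 reaches the goal.

rotate(1, -90), rotate(2, -90)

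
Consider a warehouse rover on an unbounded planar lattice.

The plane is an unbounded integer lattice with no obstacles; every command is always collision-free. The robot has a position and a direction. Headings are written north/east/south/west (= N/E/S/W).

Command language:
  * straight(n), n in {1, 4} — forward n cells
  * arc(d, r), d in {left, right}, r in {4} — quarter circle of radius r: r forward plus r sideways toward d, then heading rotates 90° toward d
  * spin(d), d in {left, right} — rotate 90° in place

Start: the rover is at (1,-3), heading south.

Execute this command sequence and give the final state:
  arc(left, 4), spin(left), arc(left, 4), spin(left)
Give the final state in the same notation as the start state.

at (1,-3), heading south

begin: at (1,-3), heading south
t=1 arc(left, 4) ⇒ at (5,-7), heading east
t=2 spin(left) ⇒ at (5,-7), heading north
t=3 arc(left, 4) ⇒ at (1,-3), heading west
t=4 spin(left) ⇒ at (1,-3), heading south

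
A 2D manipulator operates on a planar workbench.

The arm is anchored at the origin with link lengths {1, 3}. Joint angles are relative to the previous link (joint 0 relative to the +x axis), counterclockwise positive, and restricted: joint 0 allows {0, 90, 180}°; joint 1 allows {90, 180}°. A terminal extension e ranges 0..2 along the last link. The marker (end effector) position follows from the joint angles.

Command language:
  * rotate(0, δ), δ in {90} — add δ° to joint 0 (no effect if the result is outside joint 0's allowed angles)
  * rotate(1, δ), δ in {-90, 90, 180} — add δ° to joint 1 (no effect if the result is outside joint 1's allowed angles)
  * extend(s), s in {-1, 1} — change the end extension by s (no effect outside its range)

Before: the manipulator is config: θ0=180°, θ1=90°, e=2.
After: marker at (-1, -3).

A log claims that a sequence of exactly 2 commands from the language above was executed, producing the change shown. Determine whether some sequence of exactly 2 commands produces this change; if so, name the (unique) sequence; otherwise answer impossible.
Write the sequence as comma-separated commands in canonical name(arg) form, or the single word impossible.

start: config: θ0=180°, θ1=90°, e=2
t=1 extend(-1) ⇒ config: θ0=180°, θ1=90°, e=1
t=2 extend(-1) ⇒ config: θ0=180°, θ1=90°, e=0
no other 2-command option fits: unique.

extend(-1), extend(-1)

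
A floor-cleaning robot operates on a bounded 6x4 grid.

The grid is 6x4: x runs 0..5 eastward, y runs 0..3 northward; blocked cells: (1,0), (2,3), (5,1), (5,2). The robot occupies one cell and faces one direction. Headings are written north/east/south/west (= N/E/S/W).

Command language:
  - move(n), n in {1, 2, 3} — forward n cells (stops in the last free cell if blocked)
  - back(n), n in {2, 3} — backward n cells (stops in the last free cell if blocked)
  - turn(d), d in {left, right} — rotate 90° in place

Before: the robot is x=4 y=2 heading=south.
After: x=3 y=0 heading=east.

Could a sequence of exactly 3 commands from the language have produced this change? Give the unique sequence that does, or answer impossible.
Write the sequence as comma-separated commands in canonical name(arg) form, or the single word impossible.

impossible

every 3-command combo misses the target.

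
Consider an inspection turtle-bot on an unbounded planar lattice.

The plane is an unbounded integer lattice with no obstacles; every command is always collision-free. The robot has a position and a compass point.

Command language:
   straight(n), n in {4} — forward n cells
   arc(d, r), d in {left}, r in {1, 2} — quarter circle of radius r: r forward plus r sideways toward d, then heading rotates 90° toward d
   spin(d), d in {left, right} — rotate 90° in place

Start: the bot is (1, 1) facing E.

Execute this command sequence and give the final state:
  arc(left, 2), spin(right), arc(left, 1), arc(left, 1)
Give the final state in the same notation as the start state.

(3, 5) facing W

t0: (1, 1) facing E
step 1 (arc(left, 2)): (3, 3) facing N
step 2 (spin(right)): (3, 3) facing E
step 3 (arc(left, 1)): (4, 4) facing N
step 4 (arc(left, 1)): (3, 5) facing W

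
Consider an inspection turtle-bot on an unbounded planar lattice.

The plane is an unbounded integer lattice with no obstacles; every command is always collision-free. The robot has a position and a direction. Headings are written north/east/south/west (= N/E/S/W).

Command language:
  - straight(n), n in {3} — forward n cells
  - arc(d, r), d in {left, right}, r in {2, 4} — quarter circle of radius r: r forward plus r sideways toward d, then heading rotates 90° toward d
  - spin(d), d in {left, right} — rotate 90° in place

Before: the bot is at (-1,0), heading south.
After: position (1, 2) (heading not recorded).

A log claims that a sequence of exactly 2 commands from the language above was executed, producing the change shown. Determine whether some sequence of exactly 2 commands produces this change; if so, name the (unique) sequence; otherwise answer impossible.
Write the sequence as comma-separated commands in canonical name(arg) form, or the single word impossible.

spin(left), arc(left, 2)

key: order matters: swapping spin(left) and arc(left, 2) lands elsewhere
start: at (-1,0), heading south
1. spin(left) → at (-1,0), heading east
2. arc(left, 2) → at (1,2), heading north
no other 2-command option fits: unique.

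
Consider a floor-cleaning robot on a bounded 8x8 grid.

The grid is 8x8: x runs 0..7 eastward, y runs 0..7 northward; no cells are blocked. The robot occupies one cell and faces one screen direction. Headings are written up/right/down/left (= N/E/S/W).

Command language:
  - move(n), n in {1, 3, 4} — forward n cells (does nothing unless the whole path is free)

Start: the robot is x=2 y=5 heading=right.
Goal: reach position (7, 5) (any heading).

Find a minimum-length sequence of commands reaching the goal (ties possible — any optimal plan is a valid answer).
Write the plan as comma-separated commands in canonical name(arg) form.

from: x=2 y=5 heading=right
1. move(1) → x=3 y=5 heading=right
2. move(4) → x=7 y=5 heading=right
nothing shorter than 2 reaches the goal.

move(1), move(4)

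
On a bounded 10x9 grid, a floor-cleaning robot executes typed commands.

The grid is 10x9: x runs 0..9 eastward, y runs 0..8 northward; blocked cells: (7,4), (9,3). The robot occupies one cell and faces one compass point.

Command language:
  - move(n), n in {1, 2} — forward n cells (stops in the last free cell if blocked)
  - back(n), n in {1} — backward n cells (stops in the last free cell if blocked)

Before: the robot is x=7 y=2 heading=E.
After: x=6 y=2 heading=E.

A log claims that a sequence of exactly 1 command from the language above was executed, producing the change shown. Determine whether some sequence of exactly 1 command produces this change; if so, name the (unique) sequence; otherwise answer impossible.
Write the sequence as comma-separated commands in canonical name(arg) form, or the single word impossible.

key: still facing E — the one step turns nothing
start: x=7 y=2 heading=E
t=1 back(1) ⇒ x=6 y=2 heading=E
no other 1-command option fits: unique.

back(1)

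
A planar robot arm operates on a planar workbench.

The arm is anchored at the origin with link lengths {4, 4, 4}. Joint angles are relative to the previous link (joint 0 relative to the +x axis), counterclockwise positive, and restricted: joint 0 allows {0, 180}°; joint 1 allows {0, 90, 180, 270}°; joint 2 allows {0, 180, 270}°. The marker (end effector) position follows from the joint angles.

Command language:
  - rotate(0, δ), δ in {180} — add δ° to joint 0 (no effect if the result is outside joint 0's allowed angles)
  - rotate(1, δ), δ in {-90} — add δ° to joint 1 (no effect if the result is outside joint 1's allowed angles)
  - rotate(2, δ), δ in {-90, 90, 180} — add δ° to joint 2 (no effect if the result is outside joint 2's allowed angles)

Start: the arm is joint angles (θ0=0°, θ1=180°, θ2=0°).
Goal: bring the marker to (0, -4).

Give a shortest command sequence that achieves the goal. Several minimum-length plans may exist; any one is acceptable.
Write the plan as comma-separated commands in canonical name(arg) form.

t0: joint angles (θ0=0°, θ1=180°, θ2=0°)
[1] after rotate(2, -90): joint angles (θ0=0°, θ1=180°, θ2=270°)
[2] after rotate(0, 180): joint angles (θ0=180°, θ1=180°, θ2=270°)
nothing shorter than 2 reaches the goal.

rotate(2, -90), rotate(0, 180)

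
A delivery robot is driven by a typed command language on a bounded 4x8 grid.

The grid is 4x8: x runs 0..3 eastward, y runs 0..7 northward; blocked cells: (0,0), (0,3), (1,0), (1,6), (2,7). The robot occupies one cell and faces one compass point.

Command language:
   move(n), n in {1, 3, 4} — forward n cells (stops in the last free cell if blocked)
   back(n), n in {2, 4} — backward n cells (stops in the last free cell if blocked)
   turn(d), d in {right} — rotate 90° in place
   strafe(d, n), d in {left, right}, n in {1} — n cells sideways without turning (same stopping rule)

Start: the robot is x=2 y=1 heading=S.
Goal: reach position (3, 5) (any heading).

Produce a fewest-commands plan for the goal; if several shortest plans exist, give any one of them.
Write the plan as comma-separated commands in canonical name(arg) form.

from: x=2 y=1 heading=S
[1] after strafe(left, 1): x=3 y=1 heading=S
[2] after back(4): x=3 y=5 heading=S
minimal: 2 command(s), checked below 2.

strafe(left, 1), back(4)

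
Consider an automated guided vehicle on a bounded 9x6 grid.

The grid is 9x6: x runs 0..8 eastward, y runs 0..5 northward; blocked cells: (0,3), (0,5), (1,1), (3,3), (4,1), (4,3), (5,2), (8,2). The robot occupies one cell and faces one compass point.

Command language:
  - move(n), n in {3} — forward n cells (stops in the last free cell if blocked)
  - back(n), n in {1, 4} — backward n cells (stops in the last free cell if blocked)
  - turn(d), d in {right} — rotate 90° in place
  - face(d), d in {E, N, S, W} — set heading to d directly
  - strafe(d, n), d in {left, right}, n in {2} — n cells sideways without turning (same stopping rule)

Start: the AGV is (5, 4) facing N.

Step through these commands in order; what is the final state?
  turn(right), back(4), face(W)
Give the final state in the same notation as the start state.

from: (5, 4) facing N
t=1 turn(right) ⇒ (5, 4) facing E
t=2 back(4) ⇒ (1, 4) facing E
t=3 face(W) ⇒ (1, 4) facing W

(1, 4) facing W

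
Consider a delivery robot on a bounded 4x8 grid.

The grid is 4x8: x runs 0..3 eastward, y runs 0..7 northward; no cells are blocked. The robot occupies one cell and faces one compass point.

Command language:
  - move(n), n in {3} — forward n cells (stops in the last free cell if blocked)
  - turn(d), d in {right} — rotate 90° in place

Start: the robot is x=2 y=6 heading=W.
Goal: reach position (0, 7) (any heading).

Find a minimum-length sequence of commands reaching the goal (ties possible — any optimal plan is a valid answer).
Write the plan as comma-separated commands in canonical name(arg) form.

move(3), turn(right), move(3)

start: x=2 y=6 heading=W
step 1 (move(3)): x=0 y=6 heading=W
step 2 (turn(right)): x=0 y=6 heading=N
step 3 (move(3)): x=0 y=7 heading=N
shorter routes all fall short; 3 is best.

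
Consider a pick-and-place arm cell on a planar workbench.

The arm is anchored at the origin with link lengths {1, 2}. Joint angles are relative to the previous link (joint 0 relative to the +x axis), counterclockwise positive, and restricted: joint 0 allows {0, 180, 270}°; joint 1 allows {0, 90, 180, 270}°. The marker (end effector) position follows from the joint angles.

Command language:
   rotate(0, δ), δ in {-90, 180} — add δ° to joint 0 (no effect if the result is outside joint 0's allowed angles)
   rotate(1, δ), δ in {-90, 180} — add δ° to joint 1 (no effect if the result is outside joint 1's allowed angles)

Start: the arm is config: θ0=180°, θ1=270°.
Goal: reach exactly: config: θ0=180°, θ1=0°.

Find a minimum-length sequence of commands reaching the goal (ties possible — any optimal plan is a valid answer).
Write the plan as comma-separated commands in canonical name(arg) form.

initial: config: θ0=180°, θ1=270°
[1] after rotate(1, 180): config: θ0=180°, θ1=90°
[2] after rotate(1, -90): config: θ0=180°, θ1=0°
shorter routes all fall short; 2 is best.

rotate(1, 180), rotate(1, -90)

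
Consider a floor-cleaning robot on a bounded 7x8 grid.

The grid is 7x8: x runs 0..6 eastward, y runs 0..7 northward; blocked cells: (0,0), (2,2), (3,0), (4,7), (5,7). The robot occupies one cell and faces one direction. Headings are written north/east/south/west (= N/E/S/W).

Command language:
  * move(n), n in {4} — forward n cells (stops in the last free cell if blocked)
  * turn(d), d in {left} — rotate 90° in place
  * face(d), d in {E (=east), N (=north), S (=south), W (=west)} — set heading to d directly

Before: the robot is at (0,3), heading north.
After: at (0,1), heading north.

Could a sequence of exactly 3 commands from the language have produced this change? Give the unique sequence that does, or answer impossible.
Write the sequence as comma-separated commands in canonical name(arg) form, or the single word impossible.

face(S), move(4), face(N)

key: still facing N at the end — net rotation zero over 3 steps
begin: at (0,3), heading north
step 1 (face(S)): at (0,3), heading south
step 2 (move(4)): at (0,1), heading south
step 3 (face(N)): at (0,1), heading north
no other 3-command option fits: unique.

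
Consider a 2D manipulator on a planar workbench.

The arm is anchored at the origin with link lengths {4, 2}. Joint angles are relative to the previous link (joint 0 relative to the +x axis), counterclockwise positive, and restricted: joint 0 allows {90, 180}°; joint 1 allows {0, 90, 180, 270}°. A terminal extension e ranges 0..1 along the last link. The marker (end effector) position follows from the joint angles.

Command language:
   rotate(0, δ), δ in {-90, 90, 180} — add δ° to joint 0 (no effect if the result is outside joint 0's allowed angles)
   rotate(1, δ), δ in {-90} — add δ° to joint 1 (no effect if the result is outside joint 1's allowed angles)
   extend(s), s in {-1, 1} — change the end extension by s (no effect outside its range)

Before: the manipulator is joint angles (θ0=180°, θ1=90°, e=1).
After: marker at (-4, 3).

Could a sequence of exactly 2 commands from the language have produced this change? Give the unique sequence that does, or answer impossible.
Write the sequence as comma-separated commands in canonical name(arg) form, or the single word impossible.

begin: joint angles (θ0=180°, θ1=90°, e=1)
step 1 (rotate(1, -90)): joint angles (θ0=180°, θ1=0°, e=1)
step 2 (rotate(1, -90)): joint angles (θ0=180°, θ1=270°, e=1)
uniquely the one of 36 2-step routes that fits.

rotate(1, -90), rotate(1, -90)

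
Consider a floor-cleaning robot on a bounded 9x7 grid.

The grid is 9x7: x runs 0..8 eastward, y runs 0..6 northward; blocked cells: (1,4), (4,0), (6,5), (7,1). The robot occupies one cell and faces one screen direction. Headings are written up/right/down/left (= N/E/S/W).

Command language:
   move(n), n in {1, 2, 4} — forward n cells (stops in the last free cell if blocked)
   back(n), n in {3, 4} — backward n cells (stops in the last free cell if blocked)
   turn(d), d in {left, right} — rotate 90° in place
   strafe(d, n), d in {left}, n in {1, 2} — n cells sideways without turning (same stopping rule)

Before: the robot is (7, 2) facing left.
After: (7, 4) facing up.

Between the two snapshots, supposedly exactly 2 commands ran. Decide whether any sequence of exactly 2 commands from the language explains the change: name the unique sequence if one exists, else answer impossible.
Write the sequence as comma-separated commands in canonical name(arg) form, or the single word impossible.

key: cell and facing (now N) both changed — the 2 commands mix motion and turning
begin: (7, 2) facing left
1. turn(right) → (7, 2) facing up
2. move(2) → (7, 4) facing up
no other 2-command option fits: unique.

turn(right), move(2)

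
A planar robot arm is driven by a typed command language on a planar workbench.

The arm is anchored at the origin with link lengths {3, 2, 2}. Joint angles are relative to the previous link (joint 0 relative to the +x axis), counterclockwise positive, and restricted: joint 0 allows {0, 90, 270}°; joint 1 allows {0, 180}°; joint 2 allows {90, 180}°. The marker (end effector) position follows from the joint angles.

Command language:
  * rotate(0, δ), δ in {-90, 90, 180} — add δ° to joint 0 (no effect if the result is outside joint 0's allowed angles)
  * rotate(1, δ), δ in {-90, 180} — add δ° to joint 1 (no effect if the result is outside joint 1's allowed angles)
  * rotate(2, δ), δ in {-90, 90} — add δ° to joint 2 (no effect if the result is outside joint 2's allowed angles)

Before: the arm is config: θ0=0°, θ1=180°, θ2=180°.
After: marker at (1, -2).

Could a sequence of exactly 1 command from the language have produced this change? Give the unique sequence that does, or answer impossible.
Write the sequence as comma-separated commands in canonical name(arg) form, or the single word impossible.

rotate(2, -90)

start: config: θ0=0°, θ1=180°, θ2=180°
[1] after rotate(2, -90): config: θ0=0°, θ1=180°, θ2=90°
no other 1-command option fits: unique.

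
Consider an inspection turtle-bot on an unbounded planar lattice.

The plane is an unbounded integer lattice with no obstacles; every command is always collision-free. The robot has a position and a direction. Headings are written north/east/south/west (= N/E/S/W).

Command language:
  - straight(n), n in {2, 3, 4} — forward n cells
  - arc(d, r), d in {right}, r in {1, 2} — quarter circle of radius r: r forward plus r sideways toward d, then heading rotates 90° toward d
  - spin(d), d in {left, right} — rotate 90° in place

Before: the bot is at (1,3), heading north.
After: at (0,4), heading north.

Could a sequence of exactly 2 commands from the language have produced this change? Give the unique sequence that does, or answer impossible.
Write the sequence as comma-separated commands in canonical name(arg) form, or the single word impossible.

key: heading stays N — rotations cancel among the 2 commands
from: at (1,3), heading north
step 1 (spin(left)): at (1,3), heading west
step 2 (arc(right, 1)): at (0,4), heading north
no other 2-command option fits: unique.

spin(left), arc(right, 1)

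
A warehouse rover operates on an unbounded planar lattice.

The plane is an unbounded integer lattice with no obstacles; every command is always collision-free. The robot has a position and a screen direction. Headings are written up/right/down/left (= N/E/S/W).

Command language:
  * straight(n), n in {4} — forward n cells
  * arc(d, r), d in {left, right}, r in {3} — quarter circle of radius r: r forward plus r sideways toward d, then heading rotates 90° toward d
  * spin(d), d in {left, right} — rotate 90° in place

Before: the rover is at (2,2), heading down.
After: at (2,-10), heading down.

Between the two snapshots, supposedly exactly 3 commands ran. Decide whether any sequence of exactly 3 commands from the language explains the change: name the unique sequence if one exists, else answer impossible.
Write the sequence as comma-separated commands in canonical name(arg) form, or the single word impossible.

key: heading stays S — no command in the sequence turns
begin: at (2,2), heading down
1. straight(4) → at (2,-2), heading down
2. straight(4) → at (2,-6), heading down
3. straight(4) → at (2,-10), heading down
all 125 alternatives checked — unique.

straight(4), straight(4), straight(4)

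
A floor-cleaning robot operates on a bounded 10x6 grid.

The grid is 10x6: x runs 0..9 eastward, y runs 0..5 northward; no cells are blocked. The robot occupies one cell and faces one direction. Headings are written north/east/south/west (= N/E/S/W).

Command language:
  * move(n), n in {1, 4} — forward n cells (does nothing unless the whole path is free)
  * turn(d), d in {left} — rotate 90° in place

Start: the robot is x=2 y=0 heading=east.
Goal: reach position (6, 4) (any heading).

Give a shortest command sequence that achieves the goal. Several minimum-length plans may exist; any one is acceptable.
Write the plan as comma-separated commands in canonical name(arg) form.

from: x=2 y=0 heading=east
step 1 (move(4)): x=6 y=0 heading=east
step 2 (turn(left)): x=6 y=0 heading=north
step 3 (move(4)): x=6 y=4 heading=north
shorter routes all fall short; 3 is best.

move(4), turn(left), move(4)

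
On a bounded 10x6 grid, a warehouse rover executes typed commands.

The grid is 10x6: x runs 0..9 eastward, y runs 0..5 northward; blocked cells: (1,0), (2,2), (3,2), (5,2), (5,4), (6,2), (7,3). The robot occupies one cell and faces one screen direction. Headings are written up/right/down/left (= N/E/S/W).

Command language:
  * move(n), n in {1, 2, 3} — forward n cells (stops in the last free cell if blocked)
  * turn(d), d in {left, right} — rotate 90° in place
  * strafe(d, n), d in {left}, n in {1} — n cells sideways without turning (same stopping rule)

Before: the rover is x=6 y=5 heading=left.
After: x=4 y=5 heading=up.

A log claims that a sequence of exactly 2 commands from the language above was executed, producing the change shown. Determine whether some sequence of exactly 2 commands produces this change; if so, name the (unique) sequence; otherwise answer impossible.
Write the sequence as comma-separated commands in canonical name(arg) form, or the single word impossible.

key: position moved to (4,5) AND the heading swung to N — translation plus rotation needed
start: x=6 y=5 heading=left
1. move(2) → x=4 y=5 heading=left
2. turn(right) → x=4 y=5 heading=up
all 36 alternatives checked — unique.

move(2), turn(right)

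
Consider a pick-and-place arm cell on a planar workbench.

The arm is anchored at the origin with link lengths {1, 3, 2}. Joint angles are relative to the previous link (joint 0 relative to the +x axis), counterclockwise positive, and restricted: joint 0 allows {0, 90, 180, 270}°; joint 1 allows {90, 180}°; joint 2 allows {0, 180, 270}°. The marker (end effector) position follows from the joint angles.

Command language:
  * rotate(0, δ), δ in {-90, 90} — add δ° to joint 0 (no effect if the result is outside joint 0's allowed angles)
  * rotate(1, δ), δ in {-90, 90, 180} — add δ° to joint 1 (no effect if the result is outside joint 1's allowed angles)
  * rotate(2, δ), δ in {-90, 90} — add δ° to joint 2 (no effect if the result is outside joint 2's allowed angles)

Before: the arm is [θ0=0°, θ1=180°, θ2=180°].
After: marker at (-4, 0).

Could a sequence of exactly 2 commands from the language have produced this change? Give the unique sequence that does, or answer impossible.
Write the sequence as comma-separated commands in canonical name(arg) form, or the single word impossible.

begin: [θ0=0°, θ1=180°, θ2=180°]
[1] after rotate(2, 90): [θ0=0°, θ1=180°, θ2=270°]
[2] after rotate(2, 90): [θ0=0°, θ1=180°, θ2=0°]
no rival 2-sequence matches.

rotate(2, 90), rotate(2, 90)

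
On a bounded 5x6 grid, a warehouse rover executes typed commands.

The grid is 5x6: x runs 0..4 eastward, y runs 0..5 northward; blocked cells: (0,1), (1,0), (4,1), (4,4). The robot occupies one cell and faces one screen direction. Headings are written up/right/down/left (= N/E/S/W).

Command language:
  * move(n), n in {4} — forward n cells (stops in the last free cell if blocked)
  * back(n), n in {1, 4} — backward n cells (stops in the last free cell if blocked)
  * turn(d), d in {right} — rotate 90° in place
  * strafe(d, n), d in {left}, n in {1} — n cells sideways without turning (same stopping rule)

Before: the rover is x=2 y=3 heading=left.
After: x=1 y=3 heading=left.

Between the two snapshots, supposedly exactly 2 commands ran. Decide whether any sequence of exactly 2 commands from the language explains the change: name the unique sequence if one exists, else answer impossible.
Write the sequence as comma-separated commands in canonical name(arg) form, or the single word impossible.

key: still facing W at the end — nothing in the sequence rotates
begin: x=2 y=3 heading=left
[1] after move(4): x=0 y=3 heading=left
[2] after back(1): x=1 y=3 heading=left
uniquely the one of 25 2-step routes that fits.

move(4), back(1)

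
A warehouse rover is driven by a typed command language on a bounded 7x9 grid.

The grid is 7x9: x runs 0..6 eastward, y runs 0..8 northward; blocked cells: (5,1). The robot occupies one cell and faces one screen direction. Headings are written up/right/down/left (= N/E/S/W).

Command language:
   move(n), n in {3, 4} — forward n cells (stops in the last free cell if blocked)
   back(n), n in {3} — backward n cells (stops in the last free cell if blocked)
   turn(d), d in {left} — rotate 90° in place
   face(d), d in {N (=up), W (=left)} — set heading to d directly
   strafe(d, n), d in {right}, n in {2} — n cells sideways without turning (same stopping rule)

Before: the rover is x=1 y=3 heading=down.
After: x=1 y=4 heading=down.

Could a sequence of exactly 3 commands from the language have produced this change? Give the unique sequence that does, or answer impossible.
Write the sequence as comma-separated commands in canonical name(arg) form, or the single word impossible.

key: heading stays S — no command in the sequence turns
t0: x=1 y=3 heading=down
t=1 back(3) ⇒ x=1 y=6 heading=down
t=2 back(3) ⇒ x=1 y=8 heading=down
t=3 move(4) ⇒ x=1 y=4 heading=down
no rival 3-sequence matches.

back(3), back(3), move(4)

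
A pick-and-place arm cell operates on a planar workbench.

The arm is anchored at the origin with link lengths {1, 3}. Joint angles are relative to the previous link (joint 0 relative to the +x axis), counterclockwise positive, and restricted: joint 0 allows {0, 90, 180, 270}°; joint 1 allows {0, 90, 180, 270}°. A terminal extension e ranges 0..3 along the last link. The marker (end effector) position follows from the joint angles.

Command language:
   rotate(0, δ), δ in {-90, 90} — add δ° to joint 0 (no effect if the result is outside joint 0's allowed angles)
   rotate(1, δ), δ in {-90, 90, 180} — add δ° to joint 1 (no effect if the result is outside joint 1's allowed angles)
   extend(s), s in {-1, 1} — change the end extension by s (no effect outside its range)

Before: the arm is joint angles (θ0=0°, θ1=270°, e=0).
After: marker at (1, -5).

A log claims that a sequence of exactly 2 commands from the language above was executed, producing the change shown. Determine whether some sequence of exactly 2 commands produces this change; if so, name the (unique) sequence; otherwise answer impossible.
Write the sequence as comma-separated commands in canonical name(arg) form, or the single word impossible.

initial: joint angles (θ0=0°, θ1=270°, e=0)
[1] after extend(1): joint angles (θ0=0°, θ1=270°, e=1)
[2] after extend(1): joint angles (θ0=0°, θ1=270°, e=2)
no rival 2-sequence matches.

extend(1), extend(1)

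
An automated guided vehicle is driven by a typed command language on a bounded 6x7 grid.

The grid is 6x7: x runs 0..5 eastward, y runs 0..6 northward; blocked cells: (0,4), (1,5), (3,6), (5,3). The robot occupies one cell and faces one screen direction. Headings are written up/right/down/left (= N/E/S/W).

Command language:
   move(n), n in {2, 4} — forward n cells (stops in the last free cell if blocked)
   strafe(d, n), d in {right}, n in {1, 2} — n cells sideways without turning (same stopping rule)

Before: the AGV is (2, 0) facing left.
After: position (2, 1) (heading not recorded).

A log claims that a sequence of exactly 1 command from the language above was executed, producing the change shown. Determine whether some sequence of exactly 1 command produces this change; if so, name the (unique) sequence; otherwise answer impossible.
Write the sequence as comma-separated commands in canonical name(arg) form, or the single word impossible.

strafe(right, 1)

from: (2, 0) facing left
t=1 strafe(right, 1) ⇒ (2, 1) facing left
no rival 1-sequence matches.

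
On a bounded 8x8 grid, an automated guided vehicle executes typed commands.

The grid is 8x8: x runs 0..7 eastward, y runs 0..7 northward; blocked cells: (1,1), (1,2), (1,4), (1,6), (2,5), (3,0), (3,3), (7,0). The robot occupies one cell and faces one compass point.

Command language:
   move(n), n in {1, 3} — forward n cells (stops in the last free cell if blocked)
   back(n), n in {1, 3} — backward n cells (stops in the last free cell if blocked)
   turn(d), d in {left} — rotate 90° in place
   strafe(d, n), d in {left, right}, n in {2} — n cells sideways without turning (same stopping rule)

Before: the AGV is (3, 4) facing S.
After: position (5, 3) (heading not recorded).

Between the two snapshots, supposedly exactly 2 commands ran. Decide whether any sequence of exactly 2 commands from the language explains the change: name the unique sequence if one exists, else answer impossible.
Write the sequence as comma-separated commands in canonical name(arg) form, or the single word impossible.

key: order matters: swapping strafe(left, 2) and move(1) lands elsewhere
start: (3, 4) facing S
1. strafe(left, 2) → (5, 4) facing S
2. move(1) → (5, 3) facing S
uniquely the one of 49 2-step routes that fits.

strafe(left, 2), move(1)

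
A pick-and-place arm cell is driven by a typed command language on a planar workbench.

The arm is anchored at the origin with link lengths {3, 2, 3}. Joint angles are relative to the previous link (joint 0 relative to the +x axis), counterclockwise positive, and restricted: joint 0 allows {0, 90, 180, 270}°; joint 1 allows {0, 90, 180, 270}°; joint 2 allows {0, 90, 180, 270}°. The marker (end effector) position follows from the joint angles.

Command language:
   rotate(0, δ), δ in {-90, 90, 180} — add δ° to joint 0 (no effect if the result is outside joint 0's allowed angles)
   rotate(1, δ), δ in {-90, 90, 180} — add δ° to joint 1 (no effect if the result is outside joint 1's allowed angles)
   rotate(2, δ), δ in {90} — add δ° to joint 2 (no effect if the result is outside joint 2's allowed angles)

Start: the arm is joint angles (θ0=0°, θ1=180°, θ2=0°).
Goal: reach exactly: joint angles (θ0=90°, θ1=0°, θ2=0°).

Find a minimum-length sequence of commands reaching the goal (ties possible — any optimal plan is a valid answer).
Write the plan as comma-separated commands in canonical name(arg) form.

t0: joint angles (θ0=0°, θ1=180°, θ2=0°)
step 1 (rotate(0, 90)): joint angles (θ0=90°, θ1=180°, θ2=0°)
step 2 (rotate(1, 180)): joint angles (θ0=90°, θ1=0°, θ2=0°)
no 1-step plan works, so 2 is optimal.

rotate(0, 90), rotate(1, 180)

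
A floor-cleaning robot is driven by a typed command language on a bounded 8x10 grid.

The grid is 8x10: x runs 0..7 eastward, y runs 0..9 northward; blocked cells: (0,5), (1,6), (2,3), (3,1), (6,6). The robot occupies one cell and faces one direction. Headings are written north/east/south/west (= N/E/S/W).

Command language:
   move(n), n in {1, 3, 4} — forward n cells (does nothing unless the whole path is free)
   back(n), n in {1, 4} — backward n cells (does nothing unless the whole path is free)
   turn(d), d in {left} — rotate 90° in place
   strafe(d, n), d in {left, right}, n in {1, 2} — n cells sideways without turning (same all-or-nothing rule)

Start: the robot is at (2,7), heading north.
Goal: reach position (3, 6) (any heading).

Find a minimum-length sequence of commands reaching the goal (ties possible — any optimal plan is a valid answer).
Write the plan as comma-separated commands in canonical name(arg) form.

strafe(right, 1), back(1)

t0: at (2,7), heading north
step 1 (strafe(right, 1)): at (3,7), heading north
step 2 (back(1)): at (3,6), heading north
no 1-step plan works, so 2 is optimal.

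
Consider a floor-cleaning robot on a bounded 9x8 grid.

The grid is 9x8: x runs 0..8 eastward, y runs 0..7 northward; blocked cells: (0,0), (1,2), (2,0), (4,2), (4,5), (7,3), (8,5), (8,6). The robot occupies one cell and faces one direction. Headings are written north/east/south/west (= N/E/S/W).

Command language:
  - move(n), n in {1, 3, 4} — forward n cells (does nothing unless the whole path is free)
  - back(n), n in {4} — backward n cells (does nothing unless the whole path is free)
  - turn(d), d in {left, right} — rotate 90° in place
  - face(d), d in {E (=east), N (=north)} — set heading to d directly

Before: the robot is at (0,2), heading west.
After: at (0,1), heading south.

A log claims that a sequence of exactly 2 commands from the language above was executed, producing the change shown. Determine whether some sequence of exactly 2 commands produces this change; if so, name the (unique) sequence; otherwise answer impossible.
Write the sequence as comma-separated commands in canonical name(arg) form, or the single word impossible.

turn(left), move(1)

key: position moved to (0,1) AND the heading swung to S — translation plus rotation needed
from: at (0,2), heading west
step 1 (turn(left)): at (0,2), heading south
step 2 (move(1)): at (0,1), heading south
all 64 alternatives checked — unique.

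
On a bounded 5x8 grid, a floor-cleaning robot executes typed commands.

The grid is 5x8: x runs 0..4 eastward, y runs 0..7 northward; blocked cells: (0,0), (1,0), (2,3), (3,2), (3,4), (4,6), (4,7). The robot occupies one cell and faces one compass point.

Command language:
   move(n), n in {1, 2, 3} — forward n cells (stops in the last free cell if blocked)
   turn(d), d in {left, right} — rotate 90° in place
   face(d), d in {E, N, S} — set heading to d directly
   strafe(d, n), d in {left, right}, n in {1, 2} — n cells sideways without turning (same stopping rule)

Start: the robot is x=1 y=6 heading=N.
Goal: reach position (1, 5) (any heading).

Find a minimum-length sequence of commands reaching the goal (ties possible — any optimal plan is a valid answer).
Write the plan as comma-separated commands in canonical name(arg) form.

face(E), strafe(right, 1)

initial: x=1 y=6 heading=N
step 1 (face(E)): x=1 y=6 heading=E
step 2 (strafe(right, 1)): x=1 y=5 heading=E
shorter routes all fall short; 2 is best.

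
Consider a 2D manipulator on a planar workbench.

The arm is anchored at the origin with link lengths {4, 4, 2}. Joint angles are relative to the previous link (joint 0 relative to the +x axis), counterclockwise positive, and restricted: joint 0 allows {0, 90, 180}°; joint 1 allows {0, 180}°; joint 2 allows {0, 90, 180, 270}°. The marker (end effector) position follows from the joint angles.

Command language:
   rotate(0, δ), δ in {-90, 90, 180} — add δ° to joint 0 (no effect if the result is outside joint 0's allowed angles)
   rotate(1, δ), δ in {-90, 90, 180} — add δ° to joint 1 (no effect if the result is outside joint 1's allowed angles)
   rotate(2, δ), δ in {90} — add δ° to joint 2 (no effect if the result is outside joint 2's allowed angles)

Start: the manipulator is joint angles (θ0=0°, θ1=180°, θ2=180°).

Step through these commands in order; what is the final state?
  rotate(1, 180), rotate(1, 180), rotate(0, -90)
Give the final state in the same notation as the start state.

joint angles (θ0=0°, θ1=180°, θ2=180°)

initial: joint angles (θ0=0°, θ1=180°, θ2=180°)
1. rotate(1, 180) → joint angles (θ0=0°, θ1=0°, θ2=180°)
2. rotate(1, 180) → joint angles (θ0=0°, θ1=180°, θ2=180°)
3. rotate(0, -90) → joint angles (θ0=0°, θ1=180°, θ2=180°)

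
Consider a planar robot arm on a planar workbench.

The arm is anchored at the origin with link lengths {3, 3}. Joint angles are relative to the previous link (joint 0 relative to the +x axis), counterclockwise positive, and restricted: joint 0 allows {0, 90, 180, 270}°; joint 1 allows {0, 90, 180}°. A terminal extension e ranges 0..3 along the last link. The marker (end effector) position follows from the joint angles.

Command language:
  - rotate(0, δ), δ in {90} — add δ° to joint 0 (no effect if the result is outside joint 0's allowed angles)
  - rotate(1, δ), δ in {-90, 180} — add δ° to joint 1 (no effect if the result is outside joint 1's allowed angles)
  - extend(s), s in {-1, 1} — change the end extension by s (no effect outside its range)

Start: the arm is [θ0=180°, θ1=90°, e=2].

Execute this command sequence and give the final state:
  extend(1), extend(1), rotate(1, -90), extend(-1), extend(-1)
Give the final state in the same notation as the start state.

[θ0=180°, θ1=0°, e=1]

start: [θ0=180°, θ1=90°, e=2]
[1] after extend(1): [θ0=180°, θ1=90°, e=3]
[2] after extend(1): [θ0=180°, θ1=90°, e=3]
[3] after rotate(1, -90): [θ0=180°, θ1=0°, e=3]
[4] after extend(-1): [θ0=180°, θ1=0°, e=2]
[5] after extend(-1): [θ0=180°, θ1=0°, e=1]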